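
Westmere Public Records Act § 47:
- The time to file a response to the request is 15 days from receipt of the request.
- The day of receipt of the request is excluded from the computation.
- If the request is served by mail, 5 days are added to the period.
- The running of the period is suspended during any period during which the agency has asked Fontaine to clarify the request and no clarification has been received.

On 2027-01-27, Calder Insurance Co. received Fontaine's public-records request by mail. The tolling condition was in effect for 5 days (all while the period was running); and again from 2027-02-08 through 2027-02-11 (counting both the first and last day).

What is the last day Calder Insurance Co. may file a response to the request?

15 days after 2027-01-27 is February 11, 2027.
Service was by mail, adding 5 days: February 11, 2027 + 5 days = February 16, 2027.
Tolling adds 5 days: February 16, 2027 + 5 days = February 21, 2027.
From February 8, 2027 through February 11, 2027 inclusive is 4 days; tolling adds 4 days: February 21, 2027 + 4 days = February 25, 2027.

February 25, 2027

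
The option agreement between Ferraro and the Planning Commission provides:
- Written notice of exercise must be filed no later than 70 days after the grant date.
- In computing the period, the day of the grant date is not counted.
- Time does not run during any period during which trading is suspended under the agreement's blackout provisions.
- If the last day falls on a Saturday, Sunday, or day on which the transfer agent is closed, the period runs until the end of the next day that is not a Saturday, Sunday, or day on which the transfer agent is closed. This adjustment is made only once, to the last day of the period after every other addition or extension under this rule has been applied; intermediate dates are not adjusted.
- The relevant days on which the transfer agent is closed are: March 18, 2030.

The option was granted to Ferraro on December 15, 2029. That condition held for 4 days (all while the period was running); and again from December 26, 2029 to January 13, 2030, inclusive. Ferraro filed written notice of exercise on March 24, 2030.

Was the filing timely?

No

70 days after December 15, 2029 is February 23, 2030.
Tolling adds 4 days: February 23, 2030 + 4 days = February 27, 2030.
From December 26, 2029 through January 13, 2030 inclusive is 19 days; tolling adds 19 days: February 27, 2030 + 19 days = March 18, 2030.
March 18, 2030 is a listed holiday. The next qualifying day is March 19, 2030.
The deadline is March 19, 2030; the filing on March 24, 2030 is after that date.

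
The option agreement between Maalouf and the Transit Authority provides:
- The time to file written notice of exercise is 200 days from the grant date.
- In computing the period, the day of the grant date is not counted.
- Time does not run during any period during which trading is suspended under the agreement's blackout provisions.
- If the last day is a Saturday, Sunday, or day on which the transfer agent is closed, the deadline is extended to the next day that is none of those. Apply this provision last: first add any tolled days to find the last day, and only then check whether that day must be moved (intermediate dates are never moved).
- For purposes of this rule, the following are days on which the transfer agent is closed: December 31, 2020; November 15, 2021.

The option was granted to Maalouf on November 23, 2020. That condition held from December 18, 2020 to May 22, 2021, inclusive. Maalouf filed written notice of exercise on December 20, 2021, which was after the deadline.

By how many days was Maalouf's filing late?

34 days

200 days after November 23, 2020 is June 11, 2021.
From December 18, 2020 through May 22, 2021 inclusive is 156 days; tolling adds 156 days: June 11, 2021 + 156 days = November 14, 2021.
November 14, 2021 is Sunday; November 15, 2021 is a listed holiday. The next qualifying day is November 16, 2021.
The deadline is November 16, 2021; from November 16, 2021 to December 20, 2021 is 34 days.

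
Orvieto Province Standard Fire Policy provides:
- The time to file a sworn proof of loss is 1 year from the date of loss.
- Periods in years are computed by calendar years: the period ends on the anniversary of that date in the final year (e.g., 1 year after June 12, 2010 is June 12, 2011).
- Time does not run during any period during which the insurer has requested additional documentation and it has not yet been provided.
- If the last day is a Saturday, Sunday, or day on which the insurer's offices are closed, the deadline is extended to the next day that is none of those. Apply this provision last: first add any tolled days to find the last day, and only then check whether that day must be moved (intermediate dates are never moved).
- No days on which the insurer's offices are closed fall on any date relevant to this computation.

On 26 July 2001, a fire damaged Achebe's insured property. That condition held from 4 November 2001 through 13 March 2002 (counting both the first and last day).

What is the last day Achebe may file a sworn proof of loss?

1 year after 26 July 2001 is July 26, 2002.
From November 4, 2001 through March 13, 2002 inclusive is 130 days; tolling adds 130 days: July 26, 2002 + 130 days = December 3, 2002.
December 3, 2002 is a Tuesday and not a day on which the insurer's offices are closed, so no extension applies.

December 3, 2002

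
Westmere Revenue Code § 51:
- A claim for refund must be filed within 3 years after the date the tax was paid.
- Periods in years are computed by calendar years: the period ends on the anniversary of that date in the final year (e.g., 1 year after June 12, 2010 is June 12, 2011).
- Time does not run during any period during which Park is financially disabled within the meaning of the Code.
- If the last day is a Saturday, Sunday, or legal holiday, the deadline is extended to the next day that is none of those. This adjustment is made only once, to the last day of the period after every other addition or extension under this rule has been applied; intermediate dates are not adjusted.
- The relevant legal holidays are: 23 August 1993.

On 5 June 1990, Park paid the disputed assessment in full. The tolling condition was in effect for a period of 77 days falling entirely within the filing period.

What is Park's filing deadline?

August 24, 1993

3 years after 5 June 1990 is June 5, 1993.
Tolling adds 77 days: June 5, 1993 + 77 days = August 21, 1993.
August 21, 1993 is Saturday; August 22, 1993 is Sunday; August 23, 1993 is a listed holiday. The next qualifying day is August 24, 1993.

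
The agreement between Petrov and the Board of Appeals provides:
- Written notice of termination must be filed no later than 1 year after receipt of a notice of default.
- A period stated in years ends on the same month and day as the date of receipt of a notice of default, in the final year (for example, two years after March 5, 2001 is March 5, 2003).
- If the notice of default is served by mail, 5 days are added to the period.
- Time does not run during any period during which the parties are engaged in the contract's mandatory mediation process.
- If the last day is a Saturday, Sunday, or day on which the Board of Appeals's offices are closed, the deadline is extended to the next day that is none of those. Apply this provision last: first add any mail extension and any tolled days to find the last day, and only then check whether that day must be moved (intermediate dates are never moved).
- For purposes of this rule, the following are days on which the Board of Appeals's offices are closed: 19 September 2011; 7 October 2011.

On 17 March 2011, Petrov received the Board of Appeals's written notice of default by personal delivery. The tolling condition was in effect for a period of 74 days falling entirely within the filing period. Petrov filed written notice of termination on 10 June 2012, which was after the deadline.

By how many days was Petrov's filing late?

11 days

1 year after 17 March 2011 is March 17, 2012.
Service was not by mail, so no mail extension applies.
Tolling adds 74 days: March 17, 2012 + 74 days = May 30, 2012.
May 30, 2012 is a Wednesday and not a day on which the Board of Appeals's offices are closed, so no extension applies.
The deadline is May 30, 2012; from May 30, 2012 to June 10, 2012 is 11 days.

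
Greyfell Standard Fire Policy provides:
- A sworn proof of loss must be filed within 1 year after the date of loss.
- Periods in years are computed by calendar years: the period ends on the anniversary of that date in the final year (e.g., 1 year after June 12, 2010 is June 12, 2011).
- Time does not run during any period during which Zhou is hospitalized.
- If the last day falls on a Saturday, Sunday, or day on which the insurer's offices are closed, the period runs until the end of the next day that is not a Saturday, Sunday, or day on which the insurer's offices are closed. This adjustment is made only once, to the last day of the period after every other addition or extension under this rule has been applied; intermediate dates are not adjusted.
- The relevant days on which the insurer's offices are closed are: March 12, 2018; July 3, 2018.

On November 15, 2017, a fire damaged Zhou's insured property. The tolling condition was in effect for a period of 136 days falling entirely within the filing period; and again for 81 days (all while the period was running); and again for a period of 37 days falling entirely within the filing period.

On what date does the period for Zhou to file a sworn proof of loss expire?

July 29, 2019

1 year after November 15, 2017 is November 15, 2018.
Tolling adds 136 days: November 15, 2018 + 136 days = March 31, 2019.
Tolling adds 81 days: March 31, 2019 + 81 days = June 20, 2019.
Tolling adds 37 days: June 20, 2019 + 37 days = July 27, 2019.
July 27, 2019 is Saturday; July 28, 2019 is Sunday. The next qualifying day is July 29, 2019.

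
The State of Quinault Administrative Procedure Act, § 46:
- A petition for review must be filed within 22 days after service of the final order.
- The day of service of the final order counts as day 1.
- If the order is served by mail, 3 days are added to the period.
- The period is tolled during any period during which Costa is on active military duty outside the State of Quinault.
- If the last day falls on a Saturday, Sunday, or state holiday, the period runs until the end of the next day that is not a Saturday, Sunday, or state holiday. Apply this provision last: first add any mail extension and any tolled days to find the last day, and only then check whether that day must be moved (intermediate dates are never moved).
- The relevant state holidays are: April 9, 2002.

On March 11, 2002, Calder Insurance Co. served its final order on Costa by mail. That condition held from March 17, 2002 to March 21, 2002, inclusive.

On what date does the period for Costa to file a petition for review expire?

Counting March 11, 2002 as day 1, day 22 is April 1, 2002.
Service was by mail, adding 3 days: April 1, 2002 + 3 days = April 4, 2002.
From March 17, 2002 through March 21, 2002 inclusive is 5 days; tolling adds 5 days: April 4, 2002 + 5 days = April 9, 2002.
April 9, 2002 is a listed holiday. The next qualifying day is April 10, 2002.

April 10, 2002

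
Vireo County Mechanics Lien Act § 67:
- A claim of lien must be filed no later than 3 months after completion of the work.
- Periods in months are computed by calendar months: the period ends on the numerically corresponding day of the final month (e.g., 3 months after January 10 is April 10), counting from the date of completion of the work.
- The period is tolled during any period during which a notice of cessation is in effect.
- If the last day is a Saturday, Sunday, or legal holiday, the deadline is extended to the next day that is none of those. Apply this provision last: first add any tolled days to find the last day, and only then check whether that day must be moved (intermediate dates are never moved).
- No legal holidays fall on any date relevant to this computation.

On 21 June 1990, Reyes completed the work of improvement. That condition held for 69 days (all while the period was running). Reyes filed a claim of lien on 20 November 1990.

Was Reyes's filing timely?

3 months after 21 June 1990 is September 21, 1990.
Tolling adds 69 days: September 21, 1990 + 69 days = November 29, 1990.
November 29, 1990 is a Thursday and not a legal holiday, so no extension applies.
The deadline is November 29, 1990; the filing on November 20, 1990 is on or before that date.

Yes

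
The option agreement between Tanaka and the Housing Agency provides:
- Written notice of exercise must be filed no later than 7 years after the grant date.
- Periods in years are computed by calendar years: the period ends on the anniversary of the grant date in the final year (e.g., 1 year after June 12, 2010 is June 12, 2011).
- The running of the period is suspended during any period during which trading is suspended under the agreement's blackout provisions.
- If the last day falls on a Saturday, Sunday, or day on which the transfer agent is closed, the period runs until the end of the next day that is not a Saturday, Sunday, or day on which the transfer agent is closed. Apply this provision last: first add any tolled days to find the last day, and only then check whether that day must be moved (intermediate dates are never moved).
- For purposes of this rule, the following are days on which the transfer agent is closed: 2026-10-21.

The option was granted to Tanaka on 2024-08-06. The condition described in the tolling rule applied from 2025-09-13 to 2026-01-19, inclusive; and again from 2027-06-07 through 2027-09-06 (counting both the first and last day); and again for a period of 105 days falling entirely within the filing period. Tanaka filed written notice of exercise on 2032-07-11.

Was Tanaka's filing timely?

No

7 years after 2024-08-06 is August 6, 2031.
From September 13, 2025 through January 19, 2026 inclusive is 129 days; tolling adds 129 days: August 6, 2031 + 129 days = December 13, 2031.
From June 7, 2027 through September 6, 2027 inclusive is 92 days; tolling adds 92 days: December 13, 2031 + 92 days = March 14, 2032.
Tolling adds 105 days: March 14, 2032 + 105 days = June 27, 2032.
June 27, 2032 is Sunday. The next qualifying day is June 28, 2032.
The deadline is June 28, 2032; the filing on July 11, 2032 is after that date.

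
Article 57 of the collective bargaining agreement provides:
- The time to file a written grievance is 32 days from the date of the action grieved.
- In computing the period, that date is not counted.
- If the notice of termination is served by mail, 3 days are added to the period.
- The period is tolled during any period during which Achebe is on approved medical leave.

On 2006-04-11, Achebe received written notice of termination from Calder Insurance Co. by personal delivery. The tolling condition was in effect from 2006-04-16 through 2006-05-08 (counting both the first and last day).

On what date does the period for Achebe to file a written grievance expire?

June 5, 2006

32 days after 2006-04-11 is May 13, 2006.
Service was not by mail, so no mail extension applies.
From April 16, 2006 through May 8, 2006 inclusive is 23 days; tolling adds 23 days: May 13, 2006 + 23 days = June 5, 2006.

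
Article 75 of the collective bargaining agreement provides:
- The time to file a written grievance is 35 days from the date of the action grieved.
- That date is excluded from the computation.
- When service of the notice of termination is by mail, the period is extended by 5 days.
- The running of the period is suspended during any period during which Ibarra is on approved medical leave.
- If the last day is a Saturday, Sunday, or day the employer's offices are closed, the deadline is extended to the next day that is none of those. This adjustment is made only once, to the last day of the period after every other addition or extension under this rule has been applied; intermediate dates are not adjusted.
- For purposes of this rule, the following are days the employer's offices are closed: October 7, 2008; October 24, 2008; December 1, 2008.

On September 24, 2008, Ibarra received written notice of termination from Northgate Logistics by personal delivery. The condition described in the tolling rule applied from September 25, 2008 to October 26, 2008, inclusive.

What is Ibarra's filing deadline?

35 days after September 24, 2008 is October 29, 2008.
Service was not by mail, so no mail extension applies.
From September 25, 2008 through October 26, 2008 inclusive is 32 days; tolling adds 32 days: October 29, 2008 + 32 days = November 30, 2008.
November 30, 2008 is Sunday; December 1, 2008 is a listed holiday. The next qualifying day is December 2, 2008.

December 2, 2008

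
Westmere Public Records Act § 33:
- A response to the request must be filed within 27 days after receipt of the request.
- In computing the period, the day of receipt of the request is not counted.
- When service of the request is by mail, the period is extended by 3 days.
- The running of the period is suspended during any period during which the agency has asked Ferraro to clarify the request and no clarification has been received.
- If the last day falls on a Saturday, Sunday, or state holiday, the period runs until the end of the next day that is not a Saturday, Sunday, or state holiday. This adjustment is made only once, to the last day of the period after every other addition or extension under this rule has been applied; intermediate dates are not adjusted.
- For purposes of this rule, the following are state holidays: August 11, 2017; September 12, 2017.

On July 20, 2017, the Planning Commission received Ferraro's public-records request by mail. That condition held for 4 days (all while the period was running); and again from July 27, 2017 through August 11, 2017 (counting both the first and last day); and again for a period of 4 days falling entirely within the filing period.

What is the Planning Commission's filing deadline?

27 days after July 20, 2017 is August 16, 2017.
Service was by mail, adding 3 days: August 16, 2017 + 3 days = August 19, 2017.
Tolling adds 4 days: August 19, 2017 + 4 days = August 23, 2017.
From July 27, 2017 through August 11, 2017 inclusive is 16 days; tolling adds 16 days: August 23, 2017 + 16 days = September 8, 2017.
Tolling adds 4 days: September 8, 2017 + 4 days = September 12, 2017.
September 12, 2017 is a listed holiday. The next qualifying day is September 13, 2017.

September 13, 2017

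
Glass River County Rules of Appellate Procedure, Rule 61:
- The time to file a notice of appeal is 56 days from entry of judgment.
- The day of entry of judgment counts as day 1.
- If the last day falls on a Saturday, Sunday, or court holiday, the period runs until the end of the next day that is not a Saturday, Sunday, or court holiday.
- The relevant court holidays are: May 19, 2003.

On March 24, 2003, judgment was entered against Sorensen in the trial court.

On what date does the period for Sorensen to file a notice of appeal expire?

May 20, 2003

Counting March 24, 2003 as day 1, day 56 is May 18, 2003.
May 18, 2003 is Sunday; May 19, 2003 is a listed holiday. The next qualifying day is May 20, 2003.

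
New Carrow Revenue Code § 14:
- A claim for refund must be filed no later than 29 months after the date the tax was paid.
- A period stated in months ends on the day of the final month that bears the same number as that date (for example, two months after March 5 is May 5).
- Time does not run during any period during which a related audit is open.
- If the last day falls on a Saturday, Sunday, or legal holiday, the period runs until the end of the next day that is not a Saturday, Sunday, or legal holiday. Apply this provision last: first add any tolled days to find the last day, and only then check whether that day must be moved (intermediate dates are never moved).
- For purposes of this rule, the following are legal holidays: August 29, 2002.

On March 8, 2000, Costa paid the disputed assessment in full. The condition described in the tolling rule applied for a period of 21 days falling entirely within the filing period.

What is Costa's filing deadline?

29 months after March 8, 2000 is August 8, 2002.
Tolling adds 21 days: August 8, 2002 + 21 days = August 29, 2002.
August 29, 2002 is a listed holiday. The next qualifying day is August 30, 2002.

August 30, 2002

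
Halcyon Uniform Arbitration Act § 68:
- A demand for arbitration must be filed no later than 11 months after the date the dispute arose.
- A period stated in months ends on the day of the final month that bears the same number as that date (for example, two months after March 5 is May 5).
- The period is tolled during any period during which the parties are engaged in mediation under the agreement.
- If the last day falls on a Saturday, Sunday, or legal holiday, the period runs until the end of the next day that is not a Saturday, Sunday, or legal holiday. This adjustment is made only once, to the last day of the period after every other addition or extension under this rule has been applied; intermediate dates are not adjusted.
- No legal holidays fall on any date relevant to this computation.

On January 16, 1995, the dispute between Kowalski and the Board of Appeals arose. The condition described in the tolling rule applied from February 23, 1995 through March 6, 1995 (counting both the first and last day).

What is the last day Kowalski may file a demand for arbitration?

11 months after January 16, 1995 is December 16, 1995.
From February 23, 1995 through March 6, 1995 inclusive is 12 days; tolling adds 12 days: December 16, 1995 + 12 days = December 28, 1995.
December 28, 1995 is a Thursday and not a legal holiday, so no extension applies.

December 28, 1995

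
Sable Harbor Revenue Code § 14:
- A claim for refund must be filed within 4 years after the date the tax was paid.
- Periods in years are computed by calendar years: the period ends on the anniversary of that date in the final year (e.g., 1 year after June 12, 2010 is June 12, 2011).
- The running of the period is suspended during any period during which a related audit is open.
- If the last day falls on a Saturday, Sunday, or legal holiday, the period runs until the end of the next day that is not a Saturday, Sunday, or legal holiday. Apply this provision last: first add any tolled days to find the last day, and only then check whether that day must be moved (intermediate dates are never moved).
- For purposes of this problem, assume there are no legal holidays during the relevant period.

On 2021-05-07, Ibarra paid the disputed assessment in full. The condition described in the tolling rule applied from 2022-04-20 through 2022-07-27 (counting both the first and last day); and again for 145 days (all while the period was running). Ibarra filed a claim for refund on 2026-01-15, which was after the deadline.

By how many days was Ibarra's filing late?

9 days

4 years after 2021-05-07 is May 7, 2025.
From April 20, 2022 through July 27, 2022 inclusive is 99 days; tolling adds 99 days: May 7, 2025 + 99 days = August 14, 2025.
Tolling adds 145 days: August 14, 2025 + 145 days = January 6, 2026.
January 6, 2026 is a Tuesday and not a legal holiday, so no extension applies.
The deadline is January 6, 2026; from January 6, 2026 to January 15, 2026 is 9 days.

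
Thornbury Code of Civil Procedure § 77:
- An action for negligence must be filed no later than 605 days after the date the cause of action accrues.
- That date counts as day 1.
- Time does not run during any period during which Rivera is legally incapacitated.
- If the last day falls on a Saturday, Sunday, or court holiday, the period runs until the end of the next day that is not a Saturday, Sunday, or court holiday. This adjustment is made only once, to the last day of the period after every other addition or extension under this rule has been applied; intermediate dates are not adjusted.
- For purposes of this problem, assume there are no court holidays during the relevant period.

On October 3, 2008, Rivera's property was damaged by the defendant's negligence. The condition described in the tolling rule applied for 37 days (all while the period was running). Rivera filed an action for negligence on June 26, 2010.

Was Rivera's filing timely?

Counting October 3, 2008 as day 1, day 605 is May 30, 2010.
Tolling adds 37 days: May 30, 2010 + 37 days = July 6, 2010.
July 6, 2010 is a Tuesday and not a court holiday, so no extension applies.
The deadline is July 6, 2010; the filing on June 26, 2010 is on or before that date.

Yes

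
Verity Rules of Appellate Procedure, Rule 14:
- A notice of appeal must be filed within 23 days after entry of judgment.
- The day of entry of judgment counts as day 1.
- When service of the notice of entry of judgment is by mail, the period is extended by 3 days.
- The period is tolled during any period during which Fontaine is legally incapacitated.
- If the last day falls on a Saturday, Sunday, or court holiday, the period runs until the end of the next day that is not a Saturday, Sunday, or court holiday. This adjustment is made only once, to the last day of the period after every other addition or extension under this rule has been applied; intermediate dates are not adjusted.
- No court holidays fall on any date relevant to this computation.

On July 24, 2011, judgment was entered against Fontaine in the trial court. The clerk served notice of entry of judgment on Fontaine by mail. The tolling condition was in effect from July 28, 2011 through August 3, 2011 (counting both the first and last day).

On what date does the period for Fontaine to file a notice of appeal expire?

Counting July 24, 2011 as day 1, day 23 is August 15, 2011.
Service was by mail, adding 3 days: August 15, 2011 + 3 days = August 18, 2011.
From July 28, 2011 through August 3, 2011 inclusive is 7 days; tolling adds 7 days: August 18, 2011 + 7 days = August 25, 2011.
August 25, 2011 is a Thursday and not a court holiday, so no extension applies.

August 25, 2011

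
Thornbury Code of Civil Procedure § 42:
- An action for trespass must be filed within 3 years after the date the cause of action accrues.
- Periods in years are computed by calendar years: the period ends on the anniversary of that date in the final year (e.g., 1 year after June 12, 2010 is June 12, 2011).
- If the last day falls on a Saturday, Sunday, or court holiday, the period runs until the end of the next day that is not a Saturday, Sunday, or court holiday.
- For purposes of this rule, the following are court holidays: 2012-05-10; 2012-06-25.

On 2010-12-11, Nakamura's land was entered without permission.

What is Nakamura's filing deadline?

December 11, 2013

3 years after 2010-12-11 is December 11, 2013.
December 11, 2013 is a Wednesday and not a court holiday, so no extension applies.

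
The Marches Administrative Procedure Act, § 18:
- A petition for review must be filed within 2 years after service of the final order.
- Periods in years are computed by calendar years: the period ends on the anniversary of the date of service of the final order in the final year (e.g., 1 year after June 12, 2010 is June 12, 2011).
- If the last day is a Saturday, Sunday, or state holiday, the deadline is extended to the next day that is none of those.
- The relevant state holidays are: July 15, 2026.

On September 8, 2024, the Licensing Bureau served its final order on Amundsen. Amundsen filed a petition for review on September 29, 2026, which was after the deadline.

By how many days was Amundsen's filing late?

21 days

2 years after September 8, 2024 is September 8, 2026.
September 8, 2026 is a Tuesday and not a state holiday, so no extension applies.
The deadline is September 8, 2026; from September 8, 2026 to September 29, 2026 is 21 days.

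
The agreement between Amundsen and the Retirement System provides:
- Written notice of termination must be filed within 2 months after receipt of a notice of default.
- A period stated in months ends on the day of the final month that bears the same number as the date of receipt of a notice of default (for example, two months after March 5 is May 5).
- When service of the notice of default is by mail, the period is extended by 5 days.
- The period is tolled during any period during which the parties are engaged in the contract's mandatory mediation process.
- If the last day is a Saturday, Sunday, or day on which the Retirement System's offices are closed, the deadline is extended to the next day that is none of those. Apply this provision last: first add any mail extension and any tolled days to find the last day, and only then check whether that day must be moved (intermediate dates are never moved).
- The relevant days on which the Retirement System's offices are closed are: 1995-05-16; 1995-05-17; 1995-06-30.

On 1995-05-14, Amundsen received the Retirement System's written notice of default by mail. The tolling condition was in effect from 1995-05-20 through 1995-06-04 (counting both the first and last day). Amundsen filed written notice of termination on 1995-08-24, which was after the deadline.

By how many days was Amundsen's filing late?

20 days

2 months after 1995-05-14 is July 14, 1995.
Service was by mail, adding 5 days: July 14, 1995 + 5 days = July 19, 1995.
From May 20, 1995 through June 4, 1995 inclusive is 16 days; tolling adds 16 days: July 19, 1995 + 16 days = August 4, 1995.
August 4, 1995 is a Friday and not a day on which the Retirement System's offices are closed, so no extension applies.
The deadline is August 4, 1995; from August 4, 1995 to August 24, 1995 is 20 days.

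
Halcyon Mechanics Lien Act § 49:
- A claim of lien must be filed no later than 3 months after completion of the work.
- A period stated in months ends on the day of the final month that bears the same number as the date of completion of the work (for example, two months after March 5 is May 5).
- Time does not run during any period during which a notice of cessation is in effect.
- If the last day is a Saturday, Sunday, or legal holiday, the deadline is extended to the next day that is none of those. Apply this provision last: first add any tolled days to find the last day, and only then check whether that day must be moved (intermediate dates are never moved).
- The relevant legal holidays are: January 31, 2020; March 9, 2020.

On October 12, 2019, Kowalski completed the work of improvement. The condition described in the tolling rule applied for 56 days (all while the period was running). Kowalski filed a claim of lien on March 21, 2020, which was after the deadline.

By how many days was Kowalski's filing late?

11 days

3 months after October 12, 2019 is January 12, 2020.
Tolling adds 56 days: January 12, 2020 + 56 days = March 8, 2020.
March 8, 2020 is Sunday; March 9, 2020 is a listed holiday. The next qualifying day is March 10, 2020.
The deadline is March 10, 2020; from March 10, 2020 to March 21, 2020 is 11 days.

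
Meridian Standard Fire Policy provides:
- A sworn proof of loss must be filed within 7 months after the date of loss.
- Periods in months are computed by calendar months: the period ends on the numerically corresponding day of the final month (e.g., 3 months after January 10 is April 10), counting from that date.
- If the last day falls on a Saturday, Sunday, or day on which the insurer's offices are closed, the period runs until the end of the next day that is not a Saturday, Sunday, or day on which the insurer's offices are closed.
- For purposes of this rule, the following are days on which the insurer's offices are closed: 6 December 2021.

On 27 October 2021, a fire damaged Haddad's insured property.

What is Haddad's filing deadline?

May 27, 2022

7 months after 27 October 2021 is May 27, 2022.
May 27, 2022 is a Friday and not a day on which the insurer's offices are closed, so no extension applies.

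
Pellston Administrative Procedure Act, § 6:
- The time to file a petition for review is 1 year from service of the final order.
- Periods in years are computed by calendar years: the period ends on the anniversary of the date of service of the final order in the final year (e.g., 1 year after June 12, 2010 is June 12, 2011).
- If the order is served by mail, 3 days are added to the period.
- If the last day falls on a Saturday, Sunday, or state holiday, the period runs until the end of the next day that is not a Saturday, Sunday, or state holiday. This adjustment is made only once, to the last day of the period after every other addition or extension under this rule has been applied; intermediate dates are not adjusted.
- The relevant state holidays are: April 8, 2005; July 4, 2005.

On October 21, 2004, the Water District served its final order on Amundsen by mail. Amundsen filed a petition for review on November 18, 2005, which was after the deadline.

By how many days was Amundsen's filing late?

25 days

1 year after October 21, 2004 is October 21, 2005.
Service was by mail, adding 3 days: October 21, 2005 + 3 days = October 24, 2005.
October 24, 2005 is a Monday and not a state holiday, so no extension applies.
The deadline is October 24, 2005; from October 24, 2005 to November 18, 2005 is 25 days.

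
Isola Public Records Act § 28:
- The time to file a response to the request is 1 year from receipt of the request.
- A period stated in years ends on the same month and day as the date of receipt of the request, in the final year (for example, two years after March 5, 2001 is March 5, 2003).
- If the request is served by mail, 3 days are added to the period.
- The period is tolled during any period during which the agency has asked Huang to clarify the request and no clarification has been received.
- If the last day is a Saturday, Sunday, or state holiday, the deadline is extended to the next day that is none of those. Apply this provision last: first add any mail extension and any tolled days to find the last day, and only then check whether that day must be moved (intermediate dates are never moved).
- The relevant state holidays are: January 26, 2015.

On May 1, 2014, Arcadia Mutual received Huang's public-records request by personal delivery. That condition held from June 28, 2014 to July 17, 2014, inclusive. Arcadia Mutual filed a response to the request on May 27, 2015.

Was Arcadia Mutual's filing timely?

No

1 year after May 1, 2014 is May 1, 2015.
Service was not by mail, so no mail extension applies.
From June 28, 2014 through July 17, 2014 inclusive is 20 days; tolling adds 20 days: May 1, 2015 + 20 days = May 21, 2015.
May 21, 2015 is a Thursday and not a state holiday, so no extension applies.
The deadline is May 21, 2015; the filing on May 27, 2015 is after that date.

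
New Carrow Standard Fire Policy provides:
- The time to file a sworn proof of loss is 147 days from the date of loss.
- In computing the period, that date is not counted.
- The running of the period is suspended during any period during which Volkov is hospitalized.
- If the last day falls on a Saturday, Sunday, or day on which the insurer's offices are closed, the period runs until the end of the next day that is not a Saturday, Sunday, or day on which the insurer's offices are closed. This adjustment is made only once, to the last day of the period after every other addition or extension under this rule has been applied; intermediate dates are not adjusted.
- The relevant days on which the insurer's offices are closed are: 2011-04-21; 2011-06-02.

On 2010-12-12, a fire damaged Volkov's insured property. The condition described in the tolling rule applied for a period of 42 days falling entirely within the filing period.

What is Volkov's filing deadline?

June 20, 2011

147 days after 2010-12-12 is May 8, 2011.
Tolling adds 42 days: May 8, 2011 + 42 days = June 19, 2011.
June 19, 2011 is Sunday. The next qualifying day is June 20, 2011.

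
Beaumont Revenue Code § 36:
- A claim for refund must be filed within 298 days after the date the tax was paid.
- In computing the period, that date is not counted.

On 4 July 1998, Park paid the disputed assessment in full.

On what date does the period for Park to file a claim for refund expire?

298 days after 4 July 1998 is April 28, 1999.

April 28, 1999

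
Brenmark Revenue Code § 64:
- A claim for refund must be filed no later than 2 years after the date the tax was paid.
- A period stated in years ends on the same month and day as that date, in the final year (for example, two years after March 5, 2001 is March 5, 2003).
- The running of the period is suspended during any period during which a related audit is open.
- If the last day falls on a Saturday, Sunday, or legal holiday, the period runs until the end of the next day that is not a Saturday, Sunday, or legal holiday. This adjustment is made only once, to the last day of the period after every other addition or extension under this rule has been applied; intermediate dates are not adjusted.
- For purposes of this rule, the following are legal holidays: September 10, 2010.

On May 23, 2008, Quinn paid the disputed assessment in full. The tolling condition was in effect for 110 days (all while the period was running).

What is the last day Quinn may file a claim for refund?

2 years after May 23, 2008 is May 23, 2010.
Tolling adds 110 days: May 23, 2010 + 110 days = September 10, 2010.
September 10, 2010 is a listed holiday; September 11, 2010 is Saturday; September 12, 2010 is Sunday. The next qualifying day is September 13, 2010.

September 13, 2010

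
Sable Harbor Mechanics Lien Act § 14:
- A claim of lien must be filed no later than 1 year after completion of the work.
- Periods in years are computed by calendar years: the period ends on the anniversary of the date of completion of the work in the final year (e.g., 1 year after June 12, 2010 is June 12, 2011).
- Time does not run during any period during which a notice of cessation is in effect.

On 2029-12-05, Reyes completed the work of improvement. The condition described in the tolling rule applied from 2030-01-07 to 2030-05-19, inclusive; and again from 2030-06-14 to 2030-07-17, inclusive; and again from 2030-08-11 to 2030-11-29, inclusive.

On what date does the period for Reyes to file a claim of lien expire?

September 9, 2031

1 year after 2029-12-05 is December 5, 2030.
From January 7, 2030 through May 19, 2030 inclusive is 133 days; tolling adds 133 days: December 5, 2030 + 133 days = April 17, 2031.
From June 14, 2030 through July 17, 2030 inclusive is 34 days; tolling adds 34 days: April 17, 2031 + 34 days = May 21, 2031.
From August 11, 2030 through November 29, 2030 inclusive is 111 days; tolling adds 111 days: May 21, 2031 + 111 days = September 9, 2031.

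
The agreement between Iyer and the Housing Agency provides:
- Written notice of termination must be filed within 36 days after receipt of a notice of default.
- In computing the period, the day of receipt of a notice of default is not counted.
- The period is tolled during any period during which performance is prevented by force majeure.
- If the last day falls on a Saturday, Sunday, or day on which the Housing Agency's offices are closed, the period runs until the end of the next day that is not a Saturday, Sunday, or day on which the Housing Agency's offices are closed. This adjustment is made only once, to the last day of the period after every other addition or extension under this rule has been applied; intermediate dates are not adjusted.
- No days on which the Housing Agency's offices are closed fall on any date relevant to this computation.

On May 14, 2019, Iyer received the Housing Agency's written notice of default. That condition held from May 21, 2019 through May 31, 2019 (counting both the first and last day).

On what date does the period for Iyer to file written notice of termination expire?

July 1, 2019

36 days after May 14, 2019 is June 19, 2019.
From May 21, 2019 through May 31, 2019 inclusive is 11 days; tolling adds 11 days: June 19, 2019 + 11 days = June 30, 2019.
June 30, 2019 is Sunday. The next qualifying day is July 1, 2019.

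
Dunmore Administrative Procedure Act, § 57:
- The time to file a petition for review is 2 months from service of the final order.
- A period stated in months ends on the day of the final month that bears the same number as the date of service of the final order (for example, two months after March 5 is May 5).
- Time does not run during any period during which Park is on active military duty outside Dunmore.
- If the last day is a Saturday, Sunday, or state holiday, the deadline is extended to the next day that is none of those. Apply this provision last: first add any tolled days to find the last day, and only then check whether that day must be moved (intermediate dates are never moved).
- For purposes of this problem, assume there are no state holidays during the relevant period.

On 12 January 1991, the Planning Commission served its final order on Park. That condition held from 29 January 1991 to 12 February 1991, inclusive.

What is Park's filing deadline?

2 months after 12 January 1991 is March 12, 1991.
From January 29, 1991 through February 12, 1991 inclusive is 15 days; tolling adds 15 days: March 12, 1991 + 15 days = March 27, 1991.
March 27, 1991 is a Wednesday and not a state holiday, so no extension applies.

March 27, 1991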